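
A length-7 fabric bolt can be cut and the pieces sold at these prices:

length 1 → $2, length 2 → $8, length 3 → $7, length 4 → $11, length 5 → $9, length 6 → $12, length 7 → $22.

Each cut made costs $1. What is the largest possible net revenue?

Consider every possible first cut. v[k] is the best of p[i]+v[k−i] over all sellable i≤k, charging 1 whenever i<k.
v[1] = 2
v[2] = 8
v[3] = 9  (first piece 1, then v[2]=8)
v[4] = 15  (first piece 2, then v[2]=8)
v[5] = 16  (first piece 1, then v[4]=15)
v[6] = 22  (first piece 2, then v[4]=15)
v[7] = 23  (first piece 1, then v[6]=22)
One optimal plan: pieces 2 + 2 + 2 + 1 (3 cuts) → $26 − $3 = $23.

23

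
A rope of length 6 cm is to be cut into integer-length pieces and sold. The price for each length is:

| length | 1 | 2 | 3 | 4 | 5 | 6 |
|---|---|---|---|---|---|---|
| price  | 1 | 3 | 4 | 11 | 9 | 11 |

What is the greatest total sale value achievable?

14

Consider every possible first cut. R[k] is the best of p[i]+R[k−i] over all sellable i≤k.
R[1] = 1
R[2] = 3
R[3] = 4  (first piece 1, then R[2]=3)
R[4] = 11
R[5] = 12  (first piece 1, then R[4]=11)
R[6] = 14  (first piece 2, then R[4]=11)
One optimal cutting: 4 + 2 → $11 + $3 = $14.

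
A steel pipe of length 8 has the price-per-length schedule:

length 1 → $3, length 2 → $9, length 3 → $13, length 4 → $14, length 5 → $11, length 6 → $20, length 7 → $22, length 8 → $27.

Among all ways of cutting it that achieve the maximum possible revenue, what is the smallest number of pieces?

Let r[k] be the best obtainable value from length k. For each k, try every first piece i and keep the best of price[i] + r[k−i].
r[1] = 3
r[2] = 9
r[3] = 13
r[4] = 18  (first piece 2, then r[2]=9)
r[5] = 22  (first piece 2, then r[3]=13)
r[6] = 27  (first piece 2, then r[4]=18)
r[7] = 31  (first piece 2, then r[5]=22)
r[8] = 36  (first piece 2, then r[6]=27)
Maximum revenue is $36.
Now minimize piece count subject to staying optimal: for each k, pieces[k] = 1 + min over i with p[i]+r[k−i]=r[k] of pieces[k−i].
pieces[5] = 2
pieces[6] = 3
pieces[7] = 3
pieces[8] = 4

4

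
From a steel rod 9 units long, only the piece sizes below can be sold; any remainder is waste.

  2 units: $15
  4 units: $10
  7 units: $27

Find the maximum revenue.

60

Consider every possible first cut. best[k] is the best of p[i]+best[k−i] over all sellable i≤k.
best[1] = 0
best[2] = 15
best[3] = 15
best[4] = max(15+15, 10+0) = 30
best[5] = max(15+15, 10+0) = 30
best[6] = max(15+30, 10+15) = 45
best[7] = max(15+30, 10+15, 27+0) = 45
best[8] = max(15+45, 10+30, 27+0) = 60
best[9] = max(15+45, 10+30, 27+15) = 60
One optimal cutting: pieces 2 + 2 + 2 + 2 with 1 unit of scrap → $60.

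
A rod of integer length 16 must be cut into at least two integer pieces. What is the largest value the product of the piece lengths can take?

324

Fill P[k] for k=2..16: at each k try every first piece i and multiply by the better of (k−i) uncut or P[k−i].
Small cases: P[2]=1, P[3]=2, P[4]=4, P[5]=6, P[6]=9, P[7]=12, P[8]=18.
P[9] = max(1*18, 2*12, 3*9, …, 7*2, 8*1) = 27
P[10] = max(1*27, 2*18, 3*12, …, 8*2, 9*1) = 36
P[11] = max(1*36, 2*27, 3*18, …, 9*2, 10*1) = 54
P[12] = max(1*54, 2*36, 3*27, …, 10*2, 11*1) = 81
P[13] = max(1*81, 2*54, 3*36, …, 11*2, 12*1) = 108
P[14] = max(1*108, 2*81, 3*54, …, 12*2, 13*1) = 162
P[15] = max(1*162, 2*108, 3*81, …, 13*2, 14*1) = 243
P[16] = max(1*243, 2*162, 3*108, …, 14*2, 15*1) = 324
One optimal split: 3 + 3 + 3 + 3 + 2 + 2; product 3*3*3*3*2*2 = 324.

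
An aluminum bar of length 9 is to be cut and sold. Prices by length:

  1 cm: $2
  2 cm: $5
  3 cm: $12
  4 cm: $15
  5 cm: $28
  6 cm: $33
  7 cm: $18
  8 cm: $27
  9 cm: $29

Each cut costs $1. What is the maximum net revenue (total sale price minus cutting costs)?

Consider every possible first cut. r[k] is the best of p[i]+r[k−i] over all sellable i≤k, charging 1 whenever i<k.
r[1] = 2
r[2] = max(2+2-1, 5+0) = 5
r[3] = max(2+5-1, 5+2-1, 12+0) = 12
r[4] = max(2+12-1, 5+5-1, 12+2-1, 15+0) = 15
r[5] = max(2+15-1, 5+12-1, 12+5-1, 15+2-1, 28+0) = 28
r[6] = max(2+28-1, 5+15-1, 12+12-1, 15+5-1, 28+2-1, 33+0) = 33
r[7] = max(2+33-1, 5+28-1, 12+15-1, …, 33+2-1, 18+0) = 34
r[8] = max(2+34-1, 5+33-1, 12+28-1, …, 18+2-1, 27+0) = 39
r[9] = max(2+39-1, 5+34-1, 12+33-1, …, 27+2-1, 29+0) = 44
One optimal plan: pieces 6 + 3 (1 cut) → $45 − $1 = $44.

44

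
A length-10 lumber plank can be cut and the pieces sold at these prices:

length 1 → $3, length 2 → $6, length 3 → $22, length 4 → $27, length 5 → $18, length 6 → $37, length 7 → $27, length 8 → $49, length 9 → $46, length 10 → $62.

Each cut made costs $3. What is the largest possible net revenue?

65

Build v[k] bottom-up: v[k] = max over allowed piece i of (p[i] + v[k−i]) − 3 per cut.
v[1] = 3
v[2] = max(3+3-3, 6+0) = 6
v[3] = max(3+6-3, 6+3-3, 22+0) = 22
v[4] = max(3+22-3, 6+6-3, 22+3-3, 27+0) = 27
v[5] = max(3+27-3, 6+22-3, 22+6-3, 27+3-3, 18+0) = 27
v[6] = max(3+27-3, 6+27-3, 22+22-3, 27+6-3, 18+3-3, 37+0) = 41
v[7] = max(3+41-3, 6+27-3, 22+27-3, …, 37+3-3, 27+0) = 46
v[8] = max(3+46-3, 6+41-3, 22+27-3, …, 27+3-3, 49+0) = 51
v[9] = max(3+51-3, 6+46-3, 22+41-3, …, 49+3-3, 46+0) = 60
v[10] = max(3+60-3, 6+51-3, 22+46-3, …, 46+3-3, 62+0) = 65
One optimal plan: pieces 4 + 3 + 3 (2 cuts) → $71 − $6 = $65.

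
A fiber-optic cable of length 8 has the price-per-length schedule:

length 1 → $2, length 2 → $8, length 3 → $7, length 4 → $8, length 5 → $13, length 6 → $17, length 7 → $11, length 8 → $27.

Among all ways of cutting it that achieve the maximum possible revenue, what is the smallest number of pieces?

4

Consider every possible first cut. r[k] is the best of p[i]+r[k−i] over all sellable i≤k.
r[1] = 2
r[2] = max(2+2, 8+0) = 8
r[3] = max(2+8, 8+2, 7+0) = 10
r[4] = max(2+10, 8+8, 7+2, 8+0) = 16
r[5] = max(2+16, 8+10, 7+8, 8+2, 13+0) = 18
r[6] = max(2+18, 8+16, 7+10, 8+8, 13+2, 17+0) = 24
r[7] = max(2+24, 8+18, 7+16, …, 17+2, 11+0) = 26
r[8] = max(2+26, 8+24, 7+18, …, 11+2, 27+0) = 32
Maximum revenue is $32.
Now minimize piece count subject to staying optimal: for each k, pieces[k] = 1 + min over i with p[i]+r[k−i]=r[k] of pieces[k−i].
pieces[5] = 3
pieces[6] = 3
pieces[7] = 4
pieces[8] = 4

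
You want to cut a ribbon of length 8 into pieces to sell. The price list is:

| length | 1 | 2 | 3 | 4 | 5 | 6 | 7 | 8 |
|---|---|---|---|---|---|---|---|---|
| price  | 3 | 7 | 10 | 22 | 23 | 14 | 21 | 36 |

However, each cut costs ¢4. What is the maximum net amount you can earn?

40

Build r[k] bottom-up: r[k] = max over allowed piece i of (p[i] + r[k−i]) − 4 per cut.
r[1] = 3
r[2] = max(3+3-4, 7+0) = 7
r[3] = max(3+7-4, 7+3-4, 10+0) = 10
r[4] = max(3+10-4, 7+7-4, 10+3-4, 22+0) = 22
r[5] = max(3+22-4, 7+10-4, 10+7-4, 22+3-4, 23+0) = 23
r[6] = max(3+23-4, 7+22-4, 10+10-4, 22+7-4, 23+3-4, 14+0) = 25
r[7] = max(3+25-4, 7+23-4, 10+22-4, …, 14+3-4, 21+0) = 28
r[8] = max(3+28-4, 7+25-4, 10+23-4, …, 21+3-4, 36+0) = 40
One optimal plan: pieces 4 + 4 (1 cut) → ¢44 − ¢4 = ¢40.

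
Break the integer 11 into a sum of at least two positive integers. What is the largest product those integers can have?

Define P[k] = max over 1≤i<k of i · max(k−i, P[k−i]); the inner max lets the remainder stay uncut if that's better.
Small cases: P[2]=1, P[3]=2, P[4]=4, P[5]=6, P[6]=9.
P[7] = 2·max(5,6) = 2·6 = 12
P[8] = 2·max(6,9) = 2·9 = 18
P[9] = 3·max(6,9) = 3·9 = 27
P[10] = 2·max(8,18) = 2·18 = 36
P[11] = 2·max(9,27) = 2·27 = 54
One optimal split: 3 + 3 + 3 + 2; product 3·3·3·2 = 54.

54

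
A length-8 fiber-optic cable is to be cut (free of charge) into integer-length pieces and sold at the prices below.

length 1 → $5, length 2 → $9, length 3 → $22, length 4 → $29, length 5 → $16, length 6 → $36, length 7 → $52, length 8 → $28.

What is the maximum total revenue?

58

Consider every possible first cut. r[k] is the best of p[i]+r[k−i] over all sellable i≤k.
r[1] = 5
r[2] = max(5+5, 9+0) = 10
r[3] = max(5+10, 9+5, 22+0) = 22
r[4] = max(5+22, 9+10, 22+5, 29+0) = 29
r[5] = max(5+29, 9+22, 22+10, 29+5, 16+0) = 34
r[6] = max(5+34, 9+29, 22+22, 29+10, 16+5, 36+0) = 44
r[7] = max(5+44, 9+34, 22+29, …, 36+5, 52+0) = 52
r[8] = max(5+52, 9+44, 22+34, …, 52+5, 28+0) = 58
One optimal cutting: 4 + 4 → $29 + $29 = $58.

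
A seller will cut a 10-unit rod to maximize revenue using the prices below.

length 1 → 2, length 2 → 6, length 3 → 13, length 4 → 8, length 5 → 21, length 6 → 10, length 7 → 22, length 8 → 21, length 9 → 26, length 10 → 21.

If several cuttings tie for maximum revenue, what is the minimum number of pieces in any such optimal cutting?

Consider every possible first cut. r[k] is the best of p[i]+r[k−i] over all sellable i≤k.
r[1] = 2
r[2] = 6
r[3] = 13
r[4] = 15  (first piece 1, then r[3]=13)
r[5] = 21
r[6] = 26  (first piece 3, then r[3]=13)
r[7] = 28  (first piece 1, then r[6]=26)
r[8] = 34  (first piece 3, then r[5]=21)
r[9] = 39  (first piece 3, then r[6]=26)
r[10] = 42  (first piece 5, then r[5]=21)
Maximum revenue is 42.
Now minimize piece count subject to staying optimal: for each k, pieces[k] = 1 + min over i with p[i]+r[k−i]=r[k] of pieces[k−i].
pieces[7] = 3
pieces[8] = 2
pieces[9] = 3
pieces[10] = 2

2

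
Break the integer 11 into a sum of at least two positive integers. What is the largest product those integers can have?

54

Fill g[k] for k=2..11: at each k try every first piece i and multiply by the better of (k−i) uncut or g[k−i].
g[2] = 1*max(1,0) = 1*1 = 1
g[3] = 1*max(2,1) = 1*2 = 2
g[4] = 2*max(2,1) = 2*2 = 4
g[5] = 2*max(3,2) = 2*3 = 6
g[6] = 3*max(3,2) = 3*3 = 9
g[7] = 2*max(5,6) = 2*6 = 12
g[8] = 2*max(6,9) = 2*9 = 18
g[9] = 3*max(6,9) = 3*9 = 27
g[10] = 2*max(8,18) = 2*18 = 36
g[11] = 2*max(9,27) = 2*27 = 54
One optimal split: 3 + 3 + 3 + 2; product 3*3*3*2 = 54.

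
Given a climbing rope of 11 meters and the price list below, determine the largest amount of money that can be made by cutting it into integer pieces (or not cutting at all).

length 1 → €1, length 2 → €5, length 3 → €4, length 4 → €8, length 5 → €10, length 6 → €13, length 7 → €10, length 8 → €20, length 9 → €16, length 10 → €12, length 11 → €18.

26

Consider every possible first cut. R[k] is the best of p[i]+R[k−i] over all sellable i≤k.
R[1] = 1
R[2] = 5
R[3] = 6  (first piece 1, then R[2]=5)
R[4] = 10  (first piece 2, then R[2]=5)
R[5] = 11  (first piece 1, then R[4]=10)
R[6] = 15  (first piece 2, then R[4]=10)
R[7] = 16  (first piece 1, then R[6]=15)
R[8] = 20  (first piece 2, then R[6]=15)
R[9] = 21  (first piece 1, then R[8]=20)
R[10] = 25  (first piece 2, then R[8]=20)
R[11] = 26  (first piece 1, then R[10]=25)
One optimal cutting: 2 + 2 + 2 + 2 + 2 + 1 → €5 + €5 + €5 + €5 + €5 + €1 = €26.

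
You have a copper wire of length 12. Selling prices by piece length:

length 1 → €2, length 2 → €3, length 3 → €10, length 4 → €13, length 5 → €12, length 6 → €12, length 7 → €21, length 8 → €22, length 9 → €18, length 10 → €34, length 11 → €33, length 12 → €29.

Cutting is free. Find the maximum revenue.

Consider every possible first cut. R[k] is the best of p[i]+R[k−i] over all sellable i≤k.
R[1] = 2
R[2] = max(2+2, 3+0) = 4
R[3] = max(2+4, 3+2, 10+0) = 10
R[4] = max(2+10, 3+4, 10+2, 13+0) = 13
R[5] = max(2+13, 3+10, 10+4, 13+2, 12+0) = 15
R[6] = max(2+15, 3+13, 10+10, 13+4, 12+2, 12+0) = 20
R[7] = max(2+20, 3+15, 10+13, …, 12+2, 21+0) = 23
R[8] = max(2+23, 3+20, 10+15, …, 21+2, 22+0) = 26
R[9] = max(2+26, 3+23, 10+20, …, 22+2, 18+0) = 30
R[10] = max(2+30, 3+26, 10+23, …, 18+2, 34+0) = 34
R[11] = max(2+34, 3+30, 10+26, …, 34+2, 33+0) = 36
R[12] = max(2+36, 3+34, 10+30, …, 33+2, 29+0) = 40
One optimal cutting: 3 + 3 + 3 + 3 → €10 + €10 + €10 + €10 = €40.

40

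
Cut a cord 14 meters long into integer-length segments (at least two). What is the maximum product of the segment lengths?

Fill g[k] for k=2..14: at each k try every first piece i and multiply by the better of (k−i) uncut or g[k−i].
g[2] = 1×max(1,0) = 1×1 = 1
g[3] = max(1×2, 2×1) = 2
g[4] = max(1×3, 2×2, 3×1) = 4
g[5] = max(1×4, 2×3, 3×2, 4×1) = 6
g[6] = max(1×6, 2×4, 3×3, 4×2, 5×1) = 9
g[7] = max(1×9, 2×6, 3×4, 4×3, 5×2, 6×1) = 12
g[8] = max(1×12, 2×9, 3×6, …, 6×2, 7×1) = 18
g[9] = max(1×18, 2×12, 3×9, …, 7×2, 8×1) = 27
g[10] = max(1×27, 2×18, 3×12, …, 8×2, 9×1) = 36
g[11] = max(1×36, 2×27, 3×18, …, 9×2, 10×1) = 54
g[12] = max(1×54, 2×36, 3×27, …, 10×2, 11×1) = 81
g[13] = max(1×81, 2×54, 3×36, …, 11×2, 12×1) = 108
g[14] = max(1×108, 2×81, 3×54, …, 12×2, 13×1) = 162
One optimal split: 3 + 3 + 3 + 3 + 2; product 3×3×3×3×2 = 162.

162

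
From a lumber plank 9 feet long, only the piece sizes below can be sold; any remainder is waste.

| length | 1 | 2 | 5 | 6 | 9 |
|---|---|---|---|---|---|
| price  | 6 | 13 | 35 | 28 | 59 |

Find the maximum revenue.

Build best[k] bottom-up: best[k] = max over allowed piece i of (p[i] + best[k−i]).
best[1] = 6
best[2] = max(6+6, 13+0) = 13
best[3] = max(6+13, 13+6) = 19
best[4] = max(6+19, 13+13) = 26
best[5] = max(6+26, 13+19, 35+0) = 35
best[6] = max(6+35, 13+26, 35+6, 28+0) = 41
best[7] = max(6+41, 13+35, 35+13, 28+6) = 48
best[8] = max(6+48, 13+41, 35+19, 28+13) = 54
best[9] = max(6+54, 13+48, 35+26, 28+19, 59+0) = 61
One optimal cutting: 5 + 2 + 2 → $61.

61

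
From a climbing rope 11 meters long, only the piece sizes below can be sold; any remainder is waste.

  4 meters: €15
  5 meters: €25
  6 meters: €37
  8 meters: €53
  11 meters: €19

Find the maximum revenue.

Build f[k] bottom-up: f[k] = max over allowed piece i of (p[i] + f[k−i]).
f[1] = 0
f[2] = 0
f[3] = 0
f[4] = 15
f[5] = max(15+0, 25+0) = 25
f[6] = max(15+0, 25+0, 37+0) = 37
f[7] = max(15+0, 25+0, 37+0) = 37
f[8] = max(15+15, 25+0, 37+0, 53+0) = 53
f[9] = max(15+25, 25+15, 37+0, 53+0) = 53
f[10] = max(15+37, 25+25, 37+15, 53+0) = 53
f[11] = max(15+37, 25+37, 37+25, 53+0, 19+0) = 62
One optimal cutting: 6 + 5 → €62.

62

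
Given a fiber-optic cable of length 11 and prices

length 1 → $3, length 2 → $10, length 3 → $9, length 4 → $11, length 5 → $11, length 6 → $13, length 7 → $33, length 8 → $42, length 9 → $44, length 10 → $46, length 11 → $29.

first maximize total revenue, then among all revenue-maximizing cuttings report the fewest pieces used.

Build r[k] bottom-up: r[k] = max over allowed piece i of (p[i] + r[k−i]).
r[1] = 3
r[2] = 10
r[3] = 13  (first piece 1, then r[2]=10)
r[4] = 20  (first piece 2, then r[2]=10)
r[5] = 23  (first piece 1, then r[4]=20)
r[6] = 30  (first piece 2, then r[4]=20)
r[7] = 33  (first piece 1, then r[6]=30)
r[8] = 42
r[9] = 45  (first piece 1, then r[8]=42)
r[10] = 52  (first piece 2, then r[8]=42)
r[11] = 55  (first piece 1, then r[10]=52)
Maximum revenue is $55.
Now minimize piece count subject to staying optimal: for each k, pieces[k] = 1 + min over i with p[i]+r[k−i]=r[k] of pieces[k−i].
pieces[8] = 1
pieces[9] = 2
pieces[10] = 2
pieces[11] = 3

3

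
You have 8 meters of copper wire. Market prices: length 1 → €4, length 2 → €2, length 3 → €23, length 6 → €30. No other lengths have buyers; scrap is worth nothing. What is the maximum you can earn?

Let best[k] be the best obtainable value from length k. For each k, try every first piece i and keep the best of price[i] + best[k−i].
best[1] = 4
best[2] = 8  (first piece 1, then best[1]=4)
best[3] = 23
best[4] = 27  (first piece 1, then best[3]=23)
best[5] = 31  (first piece 1, then best[4]=27)
best[6] = 46  (first piece 3, then best[3]=23)
best[7] = 50  (first piece 1, then best[6]=46)
best[8] = 54  (first piece 1, then best[7]=50)
One optimal cutting: 3 + 3 + 1 + 1 → €54.

54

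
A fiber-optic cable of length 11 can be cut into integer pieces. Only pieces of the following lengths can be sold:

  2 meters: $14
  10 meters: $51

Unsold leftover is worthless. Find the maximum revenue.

70

Build best[k] bottom-up: best[k] = max over allowed piece i of (p[i] + best[k−i]).
best[1] = 0
best[2] = 14
best[3] = 14
best[4] = 28  (first piece 2, then best[2]=14)
best[5] = 28
best[6] = 42  (first piece 2, then best[4]=28)
best[7] = 42
best[8] = 56  (first piece 2, then best[6]=42)
best[9] = 56
best[10] = max(14+56, 51+0) = 70
best[11] = max(14+56, 51+0) = 70
One optimal cutting: pieces 2 + 2 + 2 + 2 + 2 with 1 meter of scrap → $70.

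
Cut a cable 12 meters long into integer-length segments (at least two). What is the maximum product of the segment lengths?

Define m[k] = max over 1≤i<k of i · max(k−i, m[k−i]); the inner max lets the remainder stay uncut if that's better.
m[2] = 1*max(1,0) = 1*1 = 1
m[3] = max(1*2, 2*1) = 2
m[4] = max(1*3, 2*2, 3*1) = 4
m[5] = max(1*4, 2*3, 3*2, 4*1) = 6
m[6] = max(1*6, 2*4, 3*3, 4*2, 5*1) = 9
m[7] = max(1*9, 2*6, 3*4, 4*3, 5*2, 6*1) = 12
m[8] = max(1*12, 2*9, 3*6, …, 6*2, 7*1) = 18
m[9] = max(1*18, 2*12, 3*9, …, 7*2, 8*1) = 27
m[10] = max(1*27, 2*18, 3*12, …, 8*2, 9*1) = 36
m[11] = max(1*36, 2*27, 3*18, …, 9*2, 10*1) = 54
m[12] = max(1*54, 2*36, 3*27, …, 10*2, 11*1) = 81
One optimal split: 3 + 3 + 3 + 3; product 3*3*3*3 = 81.

81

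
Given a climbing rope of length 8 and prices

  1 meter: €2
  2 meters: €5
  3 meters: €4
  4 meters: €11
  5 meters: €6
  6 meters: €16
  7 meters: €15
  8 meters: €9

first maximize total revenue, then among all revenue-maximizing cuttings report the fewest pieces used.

2

Consider every possible first cut. r[k] is the best of p[i]+r[k−i] over all sellable i≤k.
r[1] = 2
r[2] = max(2+2, 5+0) = 5
r[3] = max(2+5, 5+2, 4+0) = 7
r[4] = max(2+7, 5+5, 4+2, 11+0) = 11
r[5] = max(2+11, 5+7, 4+5, 11+2, 6+0) = 13
r[6] = max(2+13, 5+11, 4+7, 11+5, 6+2, 16+0) = 16
r[7] = max(2+16, 5+13, 4+11, …, 16+2, 15+0) = 18
r[8] = max(2+18, 5+16, 4+13, …, 15+2, 9+0) = 22
Maximum revenue is €22.
Now minimize piece count subject to staying optimal: for each k, pieces[k] = 1 + min over i with p[i]+r[k−i]=r[k] of pieces[k−i].
pieces[5] = 2
pieces[6] = 1
pieces[7] = 2
pieces[8] = 2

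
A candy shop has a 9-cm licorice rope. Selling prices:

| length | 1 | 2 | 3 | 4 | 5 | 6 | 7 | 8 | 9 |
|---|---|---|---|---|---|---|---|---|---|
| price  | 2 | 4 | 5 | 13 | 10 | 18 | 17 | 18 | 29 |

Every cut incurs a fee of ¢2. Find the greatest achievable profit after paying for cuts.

29

Consider every possible first cut. net[k] is the best of p[i]+net[k−i] over all sellable i≤k, charging 2 whenever i<k.
net[1] = 2
net[2] = 4
net[3] = 5
net[4] = 13
net[5] = 13  (first piece 1, then net[4]=13)
net[6] = 18
net[7] = 18  (first piece 1, then net[6]=18)
net[8] = 24  (first piece 4, then net[4]=13)
net[9] = 29
Best is to make no cuts and sell whole for ¢29.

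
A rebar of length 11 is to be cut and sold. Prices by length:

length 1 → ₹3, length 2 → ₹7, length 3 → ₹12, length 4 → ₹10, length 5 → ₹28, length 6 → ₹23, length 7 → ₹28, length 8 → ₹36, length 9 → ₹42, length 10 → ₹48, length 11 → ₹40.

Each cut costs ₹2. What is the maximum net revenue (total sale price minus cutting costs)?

Let v[k] be the best obtainable value from length k. For each k, try every first piece i and keep the best of price[i] + v[k−i] minus the 2 cut fee when i<k.
v[1] = 3
v[2] = 7
v[3] = 12
v[4] = 13  (first piece 1, then v[3]=12)
v[5] = 28
v[6] = 29  (first piece 1, then v[5]=28)
v[7] = 33  (first piece 2, then v[5]=28)
v[8] = 38  (first piece 3, then v[5]=28)
v[9] = 42
v[10] = 54  (first piece 5, then v[5]=28)
v[11] = 55  (first piece 1, then v[10]=54)
One optimal plan: pieces 5 + 5 + 1 (2 cuts) → ₹59 − ₹4 = ₹55.

55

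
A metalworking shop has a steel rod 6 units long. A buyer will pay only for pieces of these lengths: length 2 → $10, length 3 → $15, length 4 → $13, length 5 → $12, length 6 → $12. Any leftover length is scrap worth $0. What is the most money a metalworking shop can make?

30

Build r[k] bottom-up: r[k] = max over allowed piece i of (p[i] + r[k−i]).
r[1] = 0
r[2] = 10
r[3] = 15
r[4] = 20  (first piece 2, then r[2]=10)
r[5] = 25  (first piece 2, then r[3]=15)
r[6] = 30  (first piece 2, then r[4]=20)
One optimal cutting: 2 + 2 + 2 → $30.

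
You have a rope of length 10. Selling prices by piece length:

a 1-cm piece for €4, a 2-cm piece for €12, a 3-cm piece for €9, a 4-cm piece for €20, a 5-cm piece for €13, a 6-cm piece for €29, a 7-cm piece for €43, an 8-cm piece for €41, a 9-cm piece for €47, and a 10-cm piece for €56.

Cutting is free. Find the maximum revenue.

60

Let best[k] be the best obtainable value from length k. For each k, try every first piece i and keep the best of price[i] + best[k−i].
best[1] = 4
best[2] = max(4+4, 12+0) = 12
best[3] = max(4+12, 12+4, 9+0) = 16
best[4] = max(4+16, 12+12, 9+4, 20+0) = 24
best[5] = max(4+24, 12+16, 9+12, 20+4, 13+0) = 28
best[6] = max(4+28, 12+24, 9+16, 20+12, 13+4, 29+0) = 36
best[7] = max(4+36, 12+28, 9+24, …, 29+4, 43+0) = 43
best[8] = max(4+43, 12+36, 9+28, …, 43+4, 41+0) = 48
best[9] = max(4+48, 12+43, 9+36, …, 41+4, 47+0) = 55
best[10] = max(4+55, 12+48, 9+43, …, 47+4, 56+0) = 60
One optimal cutting: 2 + 2 + 2 + 2 + 2 → €12 + €12 + €12 + €12 + €12 = €60.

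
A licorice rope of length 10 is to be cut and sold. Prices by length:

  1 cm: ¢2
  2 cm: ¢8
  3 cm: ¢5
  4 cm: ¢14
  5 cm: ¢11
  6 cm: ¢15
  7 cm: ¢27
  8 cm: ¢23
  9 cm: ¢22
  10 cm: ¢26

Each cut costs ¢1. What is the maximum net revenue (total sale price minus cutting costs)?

36

Consider every possible first cut. r[k] is the best of p[i]+r[k−i] over all sellable i≤k, charging 1 whenever i<k.
r[1] = 2
r[2] = 8
r[3] = 9  (first piece 1, then r[2]=8)
r[4] = 15  (first piece 2, then r[2]=8)
r[5] = 16  (first piece 1, then r[4]=15)
r[6] = 22  (first piece 2, then r[4]=15)
r[7] = 27
r[8] = 29  (first piece 2, then r[6]=22)
r[9] = 34  (first piece 2, then r[7]=27)
r[10] = 36  (first piece 2, then r[8]=29)
One optimal plan: pieces 2 + 2 + 2 + 2 + 2 (4 cuts) → ¢40 − ¢4 = ¢36.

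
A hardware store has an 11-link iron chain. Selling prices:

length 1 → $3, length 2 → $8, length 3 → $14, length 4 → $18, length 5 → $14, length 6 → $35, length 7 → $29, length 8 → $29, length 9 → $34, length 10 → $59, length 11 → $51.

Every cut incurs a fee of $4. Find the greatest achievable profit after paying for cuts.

58

Build v[k] bottom-up: v[k] = max over allowed piece i of (p[i] + v[k−i]) − 4 per cut.
v[1] = 3
v[2] = max(3+3-4, 8+0) = 8
v[3] = max(3+8-4, 8+3-4, 14+0) = 14
v[4] = max(3+14-4, 8+8-4, 14+3-4, 18+0) = 18
v[5] = max(3+18-4, 8+14-4, 14+8-4, 18+3-4, 14+0) = 18
v[6] = max(3+18-4, 8+18-4, 14+14-4, 18+8-4, 14+3-4, 35+0) = 35
v[7] = max(3+35-4, 8+18-4, 14+18-4, …, 35+3-4, 29+0) = 34
v[8] = max(3+34-4, 8+35-4, 14+18-4, …, 29+3-4, 29+0) = 39
v[9] = max(3+39-4, 8+34-4, 14+35-4, …, 29+3-4, 34+0) = 45
v[10] = max(3+45-4, 8+39-4, 14+34-4, …, 34+3-4, 59+0) = 59
v[11] = max(3+59-4, 8+45-4, 14+39-4, …, 59+3-4, 51+0) = 58
One optimal plan: pieces 10 + 1 (1 cut) → $62 − $4 = $58.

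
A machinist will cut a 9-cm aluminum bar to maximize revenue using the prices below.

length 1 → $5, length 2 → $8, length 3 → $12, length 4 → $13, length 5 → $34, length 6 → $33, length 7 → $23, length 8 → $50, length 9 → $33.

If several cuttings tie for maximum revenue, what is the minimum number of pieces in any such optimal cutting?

Build r[k] bottom-up: r[k] = max over allowed piece i of (p[i] + r[k−i]).
r[1] = 5
r[2] = 10  (first piece 1, then r[1]=5)
r[3] = 15  (first piece 1, then r[2]=10)
r[4] = 20  (first piece 1, then r[3]=15)
r[5] = 34
r[6] = 39  (first piece 1, then r[5]=34)
r[7] = 44  (first piece 1, then r[6]=39)
r[8] = 50
r[9] = 55  (first piece 1, then r[8]=50)
Maximum revenue is $55.
Now minimize piece count subject to staying optimal: for each k, pieces[k] = 1 + min over i with p[i]+r[k−i]=r[k] of pieces[k−i].
pieces[6] = 2
pieces[7] = 3
pieces[8] = 1
pieces[9] = 2

2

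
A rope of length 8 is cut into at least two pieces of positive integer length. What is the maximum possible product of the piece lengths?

Let prod[k] be the best product for length k (with at least one cut). For each first piece i, the rest contributes max(k−i, prod[k−i]).
prod[2] = 1×max(1,0) = 1×1 = 1
prod[3] = 1×max(2,1) = 1×2 = 2
prod[4] = 2×max(2,1) = 2×2 = 4
prod[5] = 2×max(3,2) = 2×3 = 6
prod[6] = 3×max(3,2) = 3×3 = 9
prod[7] = 2×max(5,6) = 2×6 = 12
prod[8] = 2×max(6,9) = 2×9 = 18
One optimal split: 3 + 3 + 2; product 3×3×2 = 18.

18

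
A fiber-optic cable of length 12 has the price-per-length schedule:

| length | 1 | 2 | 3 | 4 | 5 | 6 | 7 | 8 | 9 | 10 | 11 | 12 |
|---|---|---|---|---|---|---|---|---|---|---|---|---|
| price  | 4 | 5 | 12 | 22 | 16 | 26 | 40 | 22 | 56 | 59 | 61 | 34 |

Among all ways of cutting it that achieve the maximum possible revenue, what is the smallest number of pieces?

Let r[k] be the best obtainable value from length k. For each k, try every first piece i and keep the best of price[i] + r[k−i].
r[1] = 4
r[2] = 8  (first piece 1, then r[1]=4)
r[3] = 12  (first piece 1, then r[2]=8)
r[4] = 22
r[5] = 26  (first piece 1, then r[4]=22)
r[6] = 30  (first piece 1, then r[5]=26)
r[7] = 40
r[8] = 44  (first piece 1, then r[7]=40)
r[9] = 56
r[10] = 60  (first piece 1, then r[9]=56)
r[11] = 64  (first piece 1, then r[10]=60)
r[12] = 68  (first piece 1, then r[11]=64)
Maximum revenue is $68.
Now minimize piece count subject to staying optimal: for each k, pieces[k] = 1 + min over i with p[i]+r[k−i]=r[k] of pieces[k−i].
pieces[9] = 1
pieces[10] = 2
pieces[11] = 3
pieces[12] = 2

2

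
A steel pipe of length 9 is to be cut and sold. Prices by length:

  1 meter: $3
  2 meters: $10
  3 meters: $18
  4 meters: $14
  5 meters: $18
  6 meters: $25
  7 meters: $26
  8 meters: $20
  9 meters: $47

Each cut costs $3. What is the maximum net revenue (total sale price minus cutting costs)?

Consider every possible first cut. v[k] is the best of p[i]+v[k−i] over all sellable i≤k, charging 3 whenever i<k.
v[1] = 3
v[2] = 10
v[3] = 18
v[4] = 18  (first piece 1, then v[3]=18)
v[5] = 25  (first piece 2, then v[3]=18)
v[6] = 33  (first piece 3, then v[3]=18)
v[7] = 33  (first piece 1, then v[6]=33)
v[8] = 40  (first piece 2, then v[6]=33)
v[9] = 48  (first piece 3, then v[6]=33)
One optimal plan: pieces 3 + 3 + 3 (2 cuts) → $54 − $6 = $48.

48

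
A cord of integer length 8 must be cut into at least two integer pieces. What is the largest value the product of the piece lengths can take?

Define g[k] = max over 1≤i<k of i · max(k−i, g[k−i]); the inner max lets the remainder stay uncut if that's better.
g[2] = 1·max(1,0) = 1·1 = 1
g[3] = 1·max(2,1) = 1·2 = 2
g[4] = 2·max(2,1) = 2·2 = 4
g[5] = 2·max(3,2) = 2·3 = 6
g[6] = 3·max(3,2) = 3·3 = 9
g[7] = 2·max(5,6) = 2·6 = 12
g[8] = 2·max(6,9) = 2·9 = 18
One optimal split: 3 + 3 + 2; product 3·3·2 = 18.

18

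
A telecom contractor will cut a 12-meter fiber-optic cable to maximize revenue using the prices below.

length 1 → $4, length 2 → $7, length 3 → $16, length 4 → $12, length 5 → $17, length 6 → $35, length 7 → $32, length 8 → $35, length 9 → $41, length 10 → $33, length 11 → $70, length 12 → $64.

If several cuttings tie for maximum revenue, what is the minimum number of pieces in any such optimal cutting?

2

Build r[k] bottom-up: r[k] = max over allowed piece i of (p[i] + r[k−i]).
r[1] = 4
r[2] = 8  (first piece 1, then r[1]=4)
r[3] = 16
r[4] = 20  (first piece 1, then r[3]=16)
r[5] = 24  (first piece 1, then r[4]=20)
r[6] = 35
r[7] = 39  (first piece 1, then r[6]=35)
r[8] = 43  (first piece 1, then r[7]=39)
r[9] = 51  (first piece 3, then r[6]=35)
r[10] = 55  (first piece 1, then r[9]=51)
r[11] = 70
r[12] = 74  (first piece 1, then r[11]=70)
Maximum revenue is $74.
Now minimize piece count subject to staying optimal: for each k, pieces[k] = 1 + min over i with p[i]+r[k−i]=r[k] of pieces[k−i].
pieces[9] = 2
pieces[10] = 3
pieces[11] = 1
pieces[12] = 2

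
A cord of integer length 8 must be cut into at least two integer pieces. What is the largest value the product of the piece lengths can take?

18

Fill m[k] for k=2..8: at each k try every first piece i and multiply by the better of (k−i) uncut or m[k−i].
Small cases: m[2]=1, m[3]=2.
m[4] = 2×max(2,1) = 2×2 = 4
m[5] = 2×max(3,2) = 2×3 = 6
m[6] = 3×max(3,2) = 3×3 = 9
m[7] = 2×max(5,6) = 2×6 = 12
m[8] = 2×max(6,9) = 2×9 = 18
One optimal split: 3 + 3 + 2; product 3×3×2 = 18.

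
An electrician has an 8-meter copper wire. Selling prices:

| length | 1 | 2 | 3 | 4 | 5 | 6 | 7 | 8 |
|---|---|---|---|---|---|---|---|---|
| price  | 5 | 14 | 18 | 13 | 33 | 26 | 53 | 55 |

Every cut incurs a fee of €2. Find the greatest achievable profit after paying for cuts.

Let net[k] be the best obtainable value from length k. For each k, try every first piece i and keep the best of price[i] + net[k−i] minus the 2 cut fee when i<k.
net[1] = 5
net[2] = max(5+5-2, 14+0) = 14
net[3] = max(5+14-2, 14+5-2, 18+0) = 18
net[4] = max(5+18-2, 14+14-2, 18+5-2, 13+0) = 26
net[5] = max(5+26-2, 14+18-2, 18+14-2, 13+5-2, 33+0) = 33
net[6] = max(5+33-2, 14+26-2, 18+18-2, 13+14-2, 33+5-2, 26+0) = 38
net[7] = max(5+38-2, 14+33-2, 18+26-2, …, 26+5-2, 53+0) = 53
net[8] = max(5+53-2, 14+38-2, 18+33-2, …, 53+5-2, 55+0) = 56
One optimal plan: pieces 7 + 1 (1 cut) → €58 − €2 = €56.

56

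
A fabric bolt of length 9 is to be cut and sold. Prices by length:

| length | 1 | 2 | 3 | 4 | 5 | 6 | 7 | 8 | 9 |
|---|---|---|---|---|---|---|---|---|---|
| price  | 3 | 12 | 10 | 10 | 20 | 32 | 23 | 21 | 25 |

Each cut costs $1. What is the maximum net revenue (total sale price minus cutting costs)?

47

Build v[k] bottom-up: v[k] = max over allowed piece i of (p[i] + v[k−i]) − 1 per cut.
v[1] = 3
v[2] = max(3+3-1, 12+0) = 12
v[3] = max(3+12-1, 12+3-1, 10+0) = 14
v[4] = max(3+14-1, 12+12-1, 10+3-1, 10+0) = 23
v[5] = max(3+23-1, 12+14-1, 10+12-1, 10+3-1, 20+0) = 25
v[6] = max(3+25-1, 12+23-1, 10+14-1, 10+12-1, 20+3-1, 32+0) = 34
v[7] = max(3+34-1, 12+25-1, 10+23-1, …, 32+3-1, 23+0) = 36
v[8] = max(3+36-1, 12+34-1, 10+25-1, …, 23+3-1, 21+0) = 45
v[9] = max(3+45-1, 12+36-1, 10+34-1, …, 21+3-1, 25+0) = 47
One optimal plan: pieces 2 + 2 + 2 + 2 + 1 (4 cuts) → $51 − $4 = $47.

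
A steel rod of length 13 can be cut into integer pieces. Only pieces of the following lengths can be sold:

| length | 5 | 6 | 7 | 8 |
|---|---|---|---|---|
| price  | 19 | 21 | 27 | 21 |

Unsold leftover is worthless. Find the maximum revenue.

48

Consider every possible first cut. r[k] is the best of p[i]+r[k−i] over all sellable i≤k.
r[1] = 0
r[2] = 0
r[3] = 0
r[4] = 0
r[5] = 19
r[6] = max(19+0, 21+0) = 21
r[7] = max(19+0, 21+0, 27+0) = 27
r[8] = max(19+0, 21+0, 27+0, 21+0) = 27
r[9] = max(19+0, 21+0, 27+0, 21+0) = 27
r[10] = max(19+19, 21+0, 27+0, 21+0) = 38
r[11] = max(19+21, 21+19, 27+0, 21+0) = 40
r[12] = max(19+27, 21+21, 27+19, 21+0) = 46
r[13] = max(19+27, 21+27, 27+21, 21+19) = 48
One optimal cutting: 7 + 6 → $48.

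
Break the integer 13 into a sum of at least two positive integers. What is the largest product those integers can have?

108

Let prod[k] be the best product for length k (with at least one cut). For each first piece i, the rest contributes max(k−i, prod[k−i]).
prod[2] = 1×max(1,0) = 1×1 = 1
prod[3] = 1×max(2,1) = 1×2 = 2
prod[4] = 2×max(2,1) = 2×2 = 4
prod[5] = 2×max(3,2) = 2×3 = 6
prod[6] = 3×max(3,2) = 3×3 = 9
prod[7] = 2×max(5,6) = 2×6 = 12
prod[8] = 2×max(6,9) = 2×9 = 18
prod[9] = 3×max(6,9) = 3×9 = 27
prod[10] = 2×max(8,18) = 2×18 = 36
prod[11] = 2×max(9,27) = 2×27 = 54
prod[12] = 3×max(9,27) = 3×27 = 81
prod[13] = 2×max(11,54) = 2×54 = 108
One optimal split: 3 + 3 + 3 + 2 + 2; product 3×3×3×2×2 = 108.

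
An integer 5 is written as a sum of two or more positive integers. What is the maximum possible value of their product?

Fill prod[k] for k=2..5: at each k try every first piece i and multiply by the better of (k−i) uncut or prod[k−i].
prod[2] = 1×max(1,0) = 1×1 = 1
prod[3] = 1×max(2,1) = 1×2 = 2
prod[4] = 2×max(2,1) = 2×2 = 4
prod[5] = 2×max(3,2) = 2×3 = 6
One optimal split: 3 + 2; product 3×2 = 6.

6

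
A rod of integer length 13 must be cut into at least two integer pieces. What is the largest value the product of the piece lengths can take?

Define prod[k] = max over 1≤i<k of i · max(k−i, prod[k−i]); the inner max lets the remainder stay uncut if that's better.
prod[2] = 1·max(1,0) = 1·1 = 1
prod[3] = 1·max(2,1) = 1·2 = 2
prod[4] = 2·max(2,1) = 2·2 = 4
prod[5] = 2·max(3,2) = 2·3 = 6
prod[6] = 3·max(3,2) = 3·3 = 9
prod[7] = 2·max(5,6) = 2·6 = 12
prod[8] = 2·max(6,9) = 2·9 = 18
prod[9] = 3·max(6,9) = 3·9 = 27
prod[10] = 2·max(8,18) = 2·18 = 36
prod[11] = 2·max(9,27) = 2·27 = 54
prod[12] = 3·max(9,27) = 3·27 = 81
prod[13] = 2·max(11,54) = 2·54 = 108
One optimal split: 3 + 3 + 3 + 2 + 2; product 3·3·3·2·2 = 108.

108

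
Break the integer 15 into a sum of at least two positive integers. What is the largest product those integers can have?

Fill prod[k] for k=2..15: at each k try every first piece i and multiply by the better of (k−i) uncut or prod[k−i].
prod[2] = 1·max(1,0) = 1·1 = 1
prod[3] = 1·max(2,1) = 1·2 = 2
prod[4] = 2·max(2,1) = 2·2 = 4
prod[5] = 2·max(3,2) = 2·3 = 6
prod[6] = 3·max(3,2) = 3·3 = 9
prod[7] = 2·max(5,6) = 2·6 = 12
prod[8] = 2·max(6,9) = 2·9 = 18
prod[9] = 3·max(6,9) = 3·9 = 27
prod[10] = 2·max(8,18) = 2·18 = 36
prod[11] = 2·max(9,27) = 2·27 = 54
prod[12] = 3·max(9,27) = 3·27 = 81
prod[13] = 2·max(11,54) = 2·54 = 108
prod[14] = 2·max(12,81) = 2·81 = 162
prod[15] = 3·max(12,81) = 3·81 = 243
One optimal split: 3 + 3 + 3 + 3 + 3; product 3·3·3·3·3 = 243.

243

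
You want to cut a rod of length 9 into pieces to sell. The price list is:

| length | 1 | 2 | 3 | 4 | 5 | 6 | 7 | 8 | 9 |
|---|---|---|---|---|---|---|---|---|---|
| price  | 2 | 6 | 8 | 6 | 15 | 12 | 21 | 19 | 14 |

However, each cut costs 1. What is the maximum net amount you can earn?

26

Let v[k] be the best obtainable value from length k. For each k, try every first piece i and keep the best of price[i] + v[k−i] minus the 1 cut fee when i<k.
v[1] = 2
v[2] = max(2+2-1, 6+0) = 6
v[3] = max(2+6-1, 6+2-1, 8+0) = 8
v[4] = max(2+8-1, 6+6-1, 8+2-1, 6+0) = 11
v[5] = max(2+11-1, 6+8-1, 8+6-1, 6+2-1, 15+0) = 15
v[6] = max(2+15-1, 6+11-1, 8+8-1, 6+6-1, 15+2-1, 12+0) = 16
v[7] = max(2+16-1, 6+15-1, 8+11-1, …, 12+2-1, 21+0) = 21
v[8] = max(2+21-1, 6+16-1, 8+15-1, …, 21+2-1, 19+0) = 22
v[9] = max(2+22-1, 6+21-1, 8+16-1, …, 19+2-1, 14+0) = 26
One optimal plan: pieces 7 + 2 (1 cut) → 27 − 1 = 26.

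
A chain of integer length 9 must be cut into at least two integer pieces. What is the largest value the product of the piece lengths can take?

Define prod[k] = max over 1≤i<k of i · max(k−i, prod[k−i]); the inner max lets the remainder stay uncut if that's better.
prod[2] = 1*max(1,0) = 1*1 = 1
prod[3] = max(1*2, 2*1) = 2
prod[4] = max(1*3, 2*2, 3*1) = 4
prod[5] = max(1*4, 2*3, 3*2, 4*1) = 6
prod[6] = max(1*6, 2*4, 3*3, 4*2, 5*1) = 9
prod[7] = max(1*9, 2*6, 3*4, 4*3, 5*2, 6*1) = 12
prod[8] = max(1*12, 2*9, 3*6, …, 6*2, 7*1) = 18
prod[9] = max(1*18, 2*12, 3*9, …, 7*2, 8*1) = 27
One optimal split: 3 + 3 + 3; product 3*3*3 = 27.

27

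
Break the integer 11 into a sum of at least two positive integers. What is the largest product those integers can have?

54

Fill g[k] for k=2..11: at each k try every first piece i and multiply by the better of (k−i) uncut or g[k−i].
g[2] = 1×max(1,0) = 1×1 = 1
g[3] = max(1×2, 2×1) = 2
g[4] = max(1×3, 2×2, 3×1) = 4
g[5] = max(1×4, 2×3, 3×2, 4×1) = 6
g[6] = max(1×6, 2×4, 3×3, 4×2, 5×1) = 9
g[7] = max(1×9, 2×6, 3×4, 4×3, 5×2, 6×1) = 12
g[8] = max(1×12, 2×9, 3×6, …, 6×2, 7×1) = 18
g[9] = max(1×18, 2×12, 3×9, …, 7×2, 8×1) = 27
g[10] = max(1×27, 2×18, 3×12, …, 8×2, 9×1) = 36
g[11] = max(1×36, 2×27, 3×18, …, 9×2, 10×1) = 54
One optimal split: 3 + 3 + 3 + 2; product 3×3×3×2 = 54.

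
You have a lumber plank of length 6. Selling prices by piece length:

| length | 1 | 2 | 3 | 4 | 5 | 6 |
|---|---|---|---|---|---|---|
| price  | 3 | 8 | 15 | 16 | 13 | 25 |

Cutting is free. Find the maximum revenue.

30

Consider every possible first cut. R[k] is the best of p[i]+R[k−i] over all sellable i≤k.
R[1] = 3
R[2] = max(3+3, 8+0) = 8
R[3] = max(3+8, 8+3, 15+0) = 15
R[4] = max(3+15, 8+8, 15+3, 16+0) = 18
R[5] = max(3+18, 8+15, 15+8, 16+3, 13+0) = 23
R[6] = max(3+23, 8+18, 15+15, 16+8, 13+3, 25+0) = 30
One optimal cutting: 3 + 3 → $15 + $15 = $30.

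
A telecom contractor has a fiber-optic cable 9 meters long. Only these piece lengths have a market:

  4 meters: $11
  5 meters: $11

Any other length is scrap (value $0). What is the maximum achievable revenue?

Let best[k] be the best obtainable value from length k. For each k, try every first piece i and keep the best of price[i] + best[k−i].
best[1] = 0
best[2] = 0
best[3] = 0
best[4] = 11
best[5] = max(11+0, 11+0) = 11
best[6] = max(11+0, 11+0) = 11
best[7] = max(11+0, 11+0) = 11
best[8] = max(11+11, 11+0) = 22
best[9] = max(11+11, 11+11) = 22
One optimal cutting: pieces 4 + 4 with 1 meter of scrap → $22.

22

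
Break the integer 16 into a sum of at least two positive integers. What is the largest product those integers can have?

Let m[k] be the best product for length k (with at least one cut). For each first piece i, the rest contributes max(k−i, m[k−i]).
m[2] = 1·max(1,0) = 1·1 = 1
m[3] = 1·max(2,1) = 1·2 = 2
m[4] = 2·max(2,1) = 2·2 = 4
m[5] = 2·max(3,2) = 2·3 = 6
m[6] = 3·max(3,2) = 3·3 = 9
m[7] = 2·max(5,6) = 2·6 = 12
m[8] = 2·max(6,9) = 2·9 = 18
m[9] = 3·max(6,9) = 3·9 = 27
m[10] = 2·max(8,18) = 2·18 = 36
m[11] = 2·max(9,27) = 2·27 = 54
m[12] = 3·max(9,27) = 3·27 = 81
m[13] = 2·max(11,54) = 2·54 = 108
m[14] = 2·max(12,81) = 2·81 = 162
m[15] = 3·max(12,81) = 3·81 = 243
m[16] = 2·max(14,162) = 2·162 = 324
One optimal split: 3 + 3 + 3 + 3 + 2 + 2; product 3·3·3·3·2·2 = 324.

324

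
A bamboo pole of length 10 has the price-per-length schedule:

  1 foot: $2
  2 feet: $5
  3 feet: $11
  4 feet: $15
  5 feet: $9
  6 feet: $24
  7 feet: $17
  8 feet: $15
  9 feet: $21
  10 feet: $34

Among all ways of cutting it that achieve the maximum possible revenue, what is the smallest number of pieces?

2

Build r[k] bottom-up: r[k] = max over allowed piece i of (p[i] + r[k−i]).
r[1] = 2
r[2] = max(2+2, 5+0) = 5
r[3] = max(2+5, 5+2, 11+0) = 11
r[4] = max(2+11, 5+5, 11+2, 15+0) = 15
r[5] = max(2+15, 5+11, 11+5, 15+2, 9+0) = 17
r[6] = max(2+17, 5+15, 11+11, 15+5, 9+2, 24+0) = 24
r[7] = max(2+24, 5+17, 11+15, …, 24+2, 17+0) = 26
r[8] = max(2+26, 5+24, 11+17, …, 17+2, 15+0) = 30
r[9] = max(2+30, 5+26, 11+24, …, 15+2, 21+0) = 35
r[10] = max(2+35, 5+30, 11+26, …, 21+2, 34+0) = 39
Maximum revenue is $39.
Now minimize piece count subject to staying optimal: for each k, pieces[k] = 1 + min over i with p[i]+r[k−i]=r[k] of pieces[k−i].
pieces[7] = 2
pieces[8] = 2
pieces[9] = 2
pieces[10] = 2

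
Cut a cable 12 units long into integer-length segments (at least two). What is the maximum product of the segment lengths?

Let prod[k] be the best product for length k (with at least one cut). For each first piece i, the rest contributes max(k−i, prod[k−i]).
prod[2] = 1×max(1,0) = 1×1 = 1
prod[3] = max(1×2, 2×1) = 2
prod[4] = max(1×3, 2×2, 3×1) = 4
prod[5] = max(1×4, 2×3, 3×2, 4×1) = 6
prod[6] = max(1×6, 2×4, 3×3, 4×2, 5×1) = 9
prod[7] = max(1×9, 2×6, 3×4, 4×3, 5×2, 6×1) = 12
prod[8] = max(1×12, 2×9, 3×6, …, 6×2, 7×1) = 18
prod[9] = max(1×18, 2×12, 3×9, …, 7×2, 8×1) = 27
prod[10] = max(1×27, 2×18, 3×12, …, 8×2, 9×1) = 36
prod[11] = max(1×36, 2×27, 3×18, …, 9×2, 10×1) = 54
prod[12] = max(1×54, 2×36, 3×27, …, 10×2, 11×1) = 81
One optimal split: 3 + 3 + 3 + 3; product 3×3×3×3 = 81.

81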